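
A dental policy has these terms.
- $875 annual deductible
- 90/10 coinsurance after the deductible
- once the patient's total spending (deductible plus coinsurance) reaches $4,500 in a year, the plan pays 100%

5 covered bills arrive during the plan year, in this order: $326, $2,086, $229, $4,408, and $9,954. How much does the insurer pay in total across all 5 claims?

$14,515.20

Claim 1 — $326: all of it applies to the deductible. Patient owes $326 (running OOP $326). Plan pays $326 − $326 = $0.
Claim 2 — $2,086: deductible takes $549, $1,537 remains; patient's 10% is $153.70. Patient pays $702.70; OOP now $1,028.70. Plan pays $2,086 − $702.70 = $1,383.30.
Claim 3 — $229: 10% coinsurance on $229 = $22.90. Patient pays $22.90; OOP now $1,051.60. Insurer: $229 − $22.90 = $206.10.
Claim 4 — $4,408: deductible already satisfied, so patient's share is 10% × $4,408 = $440.80. Cost to patient: $440.80. OOP to date $1,492.40. Plan pays $4,408 − $440.80 = $3,967.20.
Claim 5 — $9,954: deductible already satisfied, so patient's share is 10% × $9,954 = $995.40. Patient owes $995.40 (running OOP $2,487.80). Plan pays $9,954 − $995.40 = $8,958.60.
Insurer total: $0 + $1,383.30 + $206.10 + $3,967.20 + $8,958.60 = $14,515.20.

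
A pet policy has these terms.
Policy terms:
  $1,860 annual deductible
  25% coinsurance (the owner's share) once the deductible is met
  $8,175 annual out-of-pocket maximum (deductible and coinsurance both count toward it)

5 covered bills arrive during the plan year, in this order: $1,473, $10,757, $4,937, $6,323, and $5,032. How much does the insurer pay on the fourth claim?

$4,742.25

Claim 1 — $1,473: all of it applies to the deductible. Owner owes $1,473 (running OOP $1,473). Plan pays $1,473 − $1,473 = $0.
Claim 2 — $10,757: $387 finishes the deductible; $10,370 goes to coinsurance; coinsurance $10,370 × 25% = $2,592.50. Owner owes $2,979.50 (running OOP $4,452.50). Plan pays $10,757 − $2,979.50 = $7,777.50.
Claim 3 — $4,937: deductible met; 25% of $4,937 = $1,234.25. Owner pays $1,234.25; OOP now $5,686.75. Plan pays $4,937 − $1,234.25 = $3,702.75.
Claim 4 — $6,323: 25% coinsurance on $6,323 = $1,580.75. Owner owes $1,580.75 (running OOP $7,267.50). Insurer: $6,323 − $1,580.75 = $4,742.25.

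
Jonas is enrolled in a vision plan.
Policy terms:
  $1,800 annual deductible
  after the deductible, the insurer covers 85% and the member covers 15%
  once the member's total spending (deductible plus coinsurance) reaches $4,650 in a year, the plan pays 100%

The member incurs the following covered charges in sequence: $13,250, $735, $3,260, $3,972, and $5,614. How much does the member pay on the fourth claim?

$533.25

Claim 1 — $13,250: deductible takes $1,800, $11,450 remains; coinsurance $11,450 × 15% = $1,717.50. Member pays $3,517.50; OOP now $3,517.50.
Claim 2 — $735: deductible met; 15% of $735 = $110.25. Member owes $110.25 (running OOP $3,627.75).
Claim 3 — $3,260: deductible met; 15% of $3,260 = $489. Member owes $489 (running OOP $4,116.75).
Claim 4 — $3,972: 15% coinsurance on $3,972 = $595.80. OOP would hit $4,712.55 > $4,650, so the cap limits the member to $4,650 − $4,116.75 = $533.25.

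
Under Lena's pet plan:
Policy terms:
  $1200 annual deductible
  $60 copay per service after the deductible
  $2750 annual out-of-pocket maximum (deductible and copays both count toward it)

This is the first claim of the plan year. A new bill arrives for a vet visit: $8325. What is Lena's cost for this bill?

$1260

Deductible not yet touched, so the first $1200 of the bill goes to the deductible.
That leaves $8325 − $1200 = $7125 for the copay.
Copay on this service: $60.
So the owner owes $1200 + $60 = $1260 before any cap.
Cumulative spending $0 + $1260 = $1260 stays under the $2750 maximum.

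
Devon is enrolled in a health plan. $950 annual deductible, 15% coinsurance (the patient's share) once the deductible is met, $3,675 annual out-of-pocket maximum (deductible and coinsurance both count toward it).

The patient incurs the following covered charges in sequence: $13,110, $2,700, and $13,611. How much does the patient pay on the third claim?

$496

#1 ($13,110): $950 to deductible, leaving $12,160; patient's 15% is $1,824. Cost to patient: $2,774. OOP to date $2,774.
#2 ($2,700): deductible met; 15% of $2,700 = $405. Patient owes $405 (running OOP $3,179).
#3 ($13,611): deductible met; 15% of $13,611 = $2,041.65. OOP would hit $5,220.65 > $3,675, so the cap limits the patient to $3,675 − $3,179 = $496.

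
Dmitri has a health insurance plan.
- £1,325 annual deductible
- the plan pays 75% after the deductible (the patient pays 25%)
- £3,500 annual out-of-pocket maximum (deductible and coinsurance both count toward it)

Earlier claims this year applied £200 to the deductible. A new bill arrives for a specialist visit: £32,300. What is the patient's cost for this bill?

£3,300

Deductible still to meet: £1,325 − £200 = £1,125.
The remaining £31,175 (= £32,300 − £1,125) moves to coinsurance.
25% of £31,175 = £7,793.75 falls to the patient.
So the patient owes £1,125 + £7,793.75 = £8,918.75 before any cap.
Adding £8,918.75 to the £200 already spent would give £9,118.75, which exceeds the £3,500 cap; the patient pays just £3,500 − £200 = £3,300.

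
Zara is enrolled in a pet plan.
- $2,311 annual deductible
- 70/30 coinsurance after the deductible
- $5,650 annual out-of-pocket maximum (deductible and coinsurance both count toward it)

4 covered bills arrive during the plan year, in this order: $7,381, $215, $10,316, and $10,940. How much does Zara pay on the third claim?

$1,753.50

Bill 1, $7,381: deductible takes $2,311, $5,070 remains; owner's 30% is $1,521. Cost to owner: $3,832. OOP to date $3,832.
Bill 2, $215: 30% coinsurance on $215 = $64.50. Owner owes $64.50 (running OOP $3,896.50).
Bill 3, $10,316: deductible already satisfied, so owner's share is 30% × $10,316 = $3,094.80. That would push OOP to $6,991.30, over the $5,650 cap, so owner pays $5,650 − $3,896.50 = $1,753.50.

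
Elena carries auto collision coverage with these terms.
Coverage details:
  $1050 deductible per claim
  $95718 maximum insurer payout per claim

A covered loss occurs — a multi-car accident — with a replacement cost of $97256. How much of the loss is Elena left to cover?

Less the $1050 deductible: $97256 − $1050 = $96206.
The $95718 per-incident cap binds; insurer pays $95718.
Driver's share is the uncovered remainder: $97256 − $95718 = $1538.

$1538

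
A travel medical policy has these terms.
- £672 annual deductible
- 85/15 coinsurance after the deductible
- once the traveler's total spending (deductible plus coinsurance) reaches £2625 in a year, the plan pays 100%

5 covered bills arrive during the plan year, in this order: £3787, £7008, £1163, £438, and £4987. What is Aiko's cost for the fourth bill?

Claim 1 — £3787: £672 finishes the deductible; £3115 goes to coinsurance; 15% of £3115 = £467.25. Traveler owes £1139.25 (running OOP £1139.25).
Claim 2 — £7008: deductible met; 15% of £7008 = £1051.20. Traveler owes £1051.20 (running OOP £2190.45).
Claim 3 — £1163: 15% coinsurance on £1163 = £174.45. Traveler owes £174.45 (running OOP £2364.90).
Claim 4 — £438: deductible met; 15% of £438 = £65.70. Cost to traveler: £65.70. OOP to date £2430.60.

£65.70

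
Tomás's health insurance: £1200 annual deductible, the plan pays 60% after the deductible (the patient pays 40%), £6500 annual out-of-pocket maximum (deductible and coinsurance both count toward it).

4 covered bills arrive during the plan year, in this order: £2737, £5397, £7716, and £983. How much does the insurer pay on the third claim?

£5189.60

#1 (£2737): £1200 finishes the deductible; £1537 goes to coinsurance; coinsurance £1537 × 40% = £614.80. Patient owes £1814.80 (running OOP £1814.80). Insurer: £2737 − £1814.80 = £922.20.
#2 (£5397): 40% coinsurance on £5397 = £2158.80. Patient pays £2158.80; OOP now £3973.60. Plan pays £5397 − £2158.80 = £3238.20.
#3 (£7716): deductible already satisfied, so patient's share is 40% × £7716 = £3086.40. OOP would hit £7060 > £6500, so the cap limits the patient to £6500 − £3973.60 = £2526.40. Plan pays £7716 − £2526.40 = £5189.60.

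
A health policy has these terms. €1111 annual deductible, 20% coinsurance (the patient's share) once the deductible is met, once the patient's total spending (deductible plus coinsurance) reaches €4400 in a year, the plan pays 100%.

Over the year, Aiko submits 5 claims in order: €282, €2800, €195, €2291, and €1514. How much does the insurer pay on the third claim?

€156

Claim 1 (€282): entire amount goes to the deductible. Patient owes €282 (running OOP €282). Plan pays €282 − €282 = €0.
Claim 2 (€2800): deductible takes €829, €1971 remains; patient's 20% is €394.20. Patient pays €1223.20; OOP now €1505.20. Insurer: €2800 − €1223.20 = €1576.80.
Claim 3 (€195): deductible met; 20% of €195 = €39. Cost to patient: €39. OOP to date €1544.20. Insurer: €195 − €39 = €156.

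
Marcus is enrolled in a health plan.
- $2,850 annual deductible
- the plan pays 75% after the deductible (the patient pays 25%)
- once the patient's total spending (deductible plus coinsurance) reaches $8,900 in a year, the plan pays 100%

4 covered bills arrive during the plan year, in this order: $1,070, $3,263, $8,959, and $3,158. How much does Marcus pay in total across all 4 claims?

$6,250

Claim 1 — $1,070: entire amount goes to the deductible. Patient pays $1,070; OOP now $1,070.
Claim 2 — $3,263: deductible takes $1,780, $1,483 remains; 25% of $1,483 = $370.75. Cost to patient: $2,150.75. OOP to date $3,220.75.
Claim 3 — $8,959: 25% coinsurance on $8,959 = $2,239.75. Patient pays $2,239.75; OOP now $5,460.50.
Claim 4 — $3,158: deductible already satisfied, so patient's share is 25% × $3,158 = $789.50. Patient owes $789.50 (running OOP $6,250).
Summing the patient's payments: $1,070 + $2,150.75 + $2,239.75 + $789.50 = $6,250.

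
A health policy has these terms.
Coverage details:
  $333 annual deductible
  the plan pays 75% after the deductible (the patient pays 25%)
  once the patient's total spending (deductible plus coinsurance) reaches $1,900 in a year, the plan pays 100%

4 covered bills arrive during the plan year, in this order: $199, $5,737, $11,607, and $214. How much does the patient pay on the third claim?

#1 ($199): fully absorbed by the deductible. Patient owes $199 (running OOP $199).
#2 ($5,737): $134 finishes the deductible; $5,603 goes to coinsurance; 25% of $5,603 = $1,400.75. Cost to patient: $1,534.75. OOP to date $1,733.75.
#3 ($11,607): deductible already satisfied, so patient's share is 25% × $11,607 = $2,901.75. That would push OOP to $4,635.50, over the $1,900 cap, so patient pays $1,900 − $1,733.75 = $166.25.

$166.25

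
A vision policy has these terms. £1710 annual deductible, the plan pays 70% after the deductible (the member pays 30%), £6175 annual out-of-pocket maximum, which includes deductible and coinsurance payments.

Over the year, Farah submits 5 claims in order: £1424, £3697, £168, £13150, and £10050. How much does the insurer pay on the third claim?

£117.60

#1 (£1424): fully absorbed by the deductible. Cost to member: £1424. OOP to date £1424. Plan pays £1424 − £1424 = £0.
#2 (£3697): deductible takes £286, £3411 remains; member's 30% is £1023.30. Member pays £1309.30; OOP now £2733.30. Plan pays £3697 − £1309.30 = £2387.70.
#3 (£168): 30% coinsurance on £168 = £50.40. Member owes £50.40 (running OOP £2783.70). Plan pays £168 − £50.40 = £117.60.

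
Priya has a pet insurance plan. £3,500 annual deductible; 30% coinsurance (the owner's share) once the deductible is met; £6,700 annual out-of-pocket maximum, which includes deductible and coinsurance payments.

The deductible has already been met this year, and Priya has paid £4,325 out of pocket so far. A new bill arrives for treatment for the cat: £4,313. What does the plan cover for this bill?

£3,019.10

With the deductible met, the entire £4,313 is subject to coinsurance.
30% of £4,313 = £1,293.90 falls to the owner.
Year-to-date out-of-pocket becomes £4,325 + £1,293.90 = £5,618.90, still under the £6,700 maximum, so no cap applies.
The plan picks up £4,313 − £1,293.90 = £3,019.10.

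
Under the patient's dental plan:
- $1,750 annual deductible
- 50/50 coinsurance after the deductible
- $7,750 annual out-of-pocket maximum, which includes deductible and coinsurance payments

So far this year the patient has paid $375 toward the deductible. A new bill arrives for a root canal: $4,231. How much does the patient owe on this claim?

$2,803

$375 of the $1,750 deductible is already met, leaving $1,375.
After the $1,375 deductible portion, $4,231 − $1,375 = $2,856 is subject to coinsurance.
50% of $2,856 = $1,428 falls to the patient.
So the patient owes $1,375 + $1,428 = $2,803 before any cap.
Total out-of-pocket so far would be $375 + $2,803 = $3,178, below the $7,750 cap — no reduction.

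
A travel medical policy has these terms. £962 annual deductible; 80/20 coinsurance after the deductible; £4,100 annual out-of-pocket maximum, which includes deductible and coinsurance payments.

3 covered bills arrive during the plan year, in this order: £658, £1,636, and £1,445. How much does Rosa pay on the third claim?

£289

#1 (£658): entire amount goes to the deductible. Traveler pays £658; OOP now £658.
#2 (£1,636): £304 finishes the deductible; £1,332 goes to coinsurance; 20% of £1,332 = £266.40. Cost to traveler: £570.40. OOP to date £1,228.40.
#3 (£1,445): 20% coinsurance on £1,445 = £289. Traveler owes £289 (running OOP £1,517.40).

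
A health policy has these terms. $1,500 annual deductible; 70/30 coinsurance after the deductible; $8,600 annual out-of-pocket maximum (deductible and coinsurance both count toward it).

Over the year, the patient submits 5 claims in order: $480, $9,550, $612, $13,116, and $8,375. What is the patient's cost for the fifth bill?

Claim 1 ($480): entire amount goes to the deductible. Patient pays $480; OOP now $480.
Claim 2 ($9,550): $1,020 to deductible, leaving $8,530; 30% of $8,530 = $2,559. Patient pays $3,579; OOP now $4,059.
Claim 3 ($612): deductible met; 30% of $612 = $183.60. Cost to patient: $183.60. OOP to date $4,242.60.
Claim 4 ($13,116): 30% coinsurance on $13,116 = $3,934.80. Patient owes $3,934.80 (running OOP $8,177.40).
Claim 5 ($8,375): 30% coinsurance on $8,375 = $2,512.50. Adding that to $8,177.40 gives $10,689.90, past the $8,600 cap; patient pays only $8,600 − $8,177.40 = $422.60.

$422.60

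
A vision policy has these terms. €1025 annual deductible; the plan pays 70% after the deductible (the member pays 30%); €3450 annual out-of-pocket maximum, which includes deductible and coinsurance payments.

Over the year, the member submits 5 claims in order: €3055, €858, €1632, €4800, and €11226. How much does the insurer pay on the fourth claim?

Bill 1, €3055: €1025 finishes the deductible; €2030 goes to coinsurance; member's 30% is €609. Cost to member: €1634. OOP to date €1634. Insurer: €3055 − €1634 = €1421.
Bill 2, €858: deductible already satisfied, so member's share is 30% × €858 = €257.40. Cost to member: €257.40. OOP to date €1891.40. Insurer: €858 − €257.40 = €600.60.
Bill 3, €1632: deductible met; 30% of €1632 = €489.60. Member owes €489.60 (running OOP €2381). Plan pays €1632 − €489.60 = €1142.40.
Bill 4, €4800: deductible met; 30% of €4800 = €1440. Adding that to €2381 gives €3821, past the €3450 cap; member pays only €3450 − €2381 = €1069. Plan pays €4800 − €1069 = €3731.

€3731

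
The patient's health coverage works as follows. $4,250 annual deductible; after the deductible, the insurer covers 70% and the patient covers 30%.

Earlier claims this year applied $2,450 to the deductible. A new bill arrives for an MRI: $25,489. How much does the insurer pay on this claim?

Remaining deductible: $4,250 − $2,450 = $1,800.
That leaves $25,489 − $1,800 = $23,689 for coinsurance.
Coinsurance: $23,689 × 30% = $7,106.70.
So the patient owes $1,800 + $7,106.70 = $8,906.70.
Insurer pays the balance: $25,489 − $8,906.70 = $16,582.30.

$16,582.30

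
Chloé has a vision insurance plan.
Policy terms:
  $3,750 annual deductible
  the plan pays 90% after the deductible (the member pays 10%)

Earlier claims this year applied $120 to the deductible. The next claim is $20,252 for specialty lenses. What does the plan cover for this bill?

$14,959.80

Deductible still to meet: $3,750 − $120 = $3,630.
That leaves $20,252 − $3,630 = $16,622 for coinsurance.
Member's 10% share of $16,622 is $1,662.20.
That puts the member's cost at $3,630 + $1,662.20 = $5,292.20.
Insurer pays the balance: $20,252 − $5,292.20 = $14,959.80.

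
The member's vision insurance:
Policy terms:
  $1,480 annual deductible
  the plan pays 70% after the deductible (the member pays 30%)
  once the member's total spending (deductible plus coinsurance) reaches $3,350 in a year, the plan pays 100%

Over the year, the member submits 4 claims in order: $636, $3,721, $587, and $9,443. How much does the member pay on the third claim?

Claim 1 — $636: entire amount goes to the deductible. Member owes $636 (running OOP $636).
Claim 2 — $3,721: deductible takes $844, $2,877 remains; 30% of $2,877 = $863.10. Member pays $1,707.10; OOP now $2,343.10.
Claim 3 — $587: deductible met; 30% of $587 = $176.10. Member owes $176.10 (running OOP $2,519.20).

$176.10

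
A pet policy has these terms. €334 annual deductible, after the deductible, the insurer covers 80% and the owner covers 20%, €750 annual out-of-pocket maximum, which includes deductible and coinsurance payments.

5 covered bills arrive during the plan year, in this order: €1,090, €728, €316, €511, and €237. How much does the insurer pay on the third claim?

€252.80

Bill 1, €1,090: deductible takes €334, €756 remains; 20% of €756 = €151.20. Owner pays €485.20; OOP now €485.20. Insurer: €1,090 − €485.20 = €604.80.
Bill 2, €728: deductible already satisfied, so owner's share is 20% × €728 = €145.60. Cost to owner: €145.60. OOP to date €630.80. Plan pays €728 − €145.60 = €582.40.
Bill 3, €316: deductible already satisfied, so owner's share is 20% × €316 = €63.20. Owner pays €63.20; OOP now €694. Insurer: €316 − €63.20 = €252.80.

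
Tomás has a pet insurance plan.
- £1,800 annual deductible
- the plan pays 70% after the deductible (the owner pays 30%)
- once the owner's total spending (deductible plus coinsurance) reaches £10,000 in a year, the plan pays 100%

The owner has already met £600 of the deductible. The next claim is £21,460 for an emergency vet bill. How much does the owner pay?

£7,278

£600 of the £1,800 deductible is already met, leaving £1,200.
After the £1,200 deductible portion, £21,460 − £1,200 = £20,260 is subject to coinsurance.
Coinsurance: £20,260 × 30% = £6,078.
Owner responsibility before any cap: £1,200 + £6,078 = £7,278.
Year-to-date out-of-pocket becomes £600 + £7,278 = £7,878, still under the £10,000 maximum, so no cap applies.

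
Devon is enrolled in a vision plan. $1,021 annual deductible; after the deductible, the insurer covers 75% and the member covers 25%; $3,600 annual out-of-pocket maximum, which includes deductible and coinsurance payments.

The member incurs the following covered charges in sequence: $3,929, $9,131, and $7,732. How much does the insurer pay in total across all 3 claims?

Bill 1, $3,929: $1,021 finishes the deductible; $2,908 goes to coinsurance; member's 25% is $727. Member owes $1,748 (running OOP $1,748). Insurer: $3,929 − $1,748 = $2,181.
Bill 2, $9,131: deductible met; 25% of $9,131 = $2,282.75. OOP would hit $4,030.75 > $3,600, so the cap limits the member to $3,600 − $1,748 = $1,852. Insurer: $9,131 − $1,852 = $7,279.
Bill 3, $7,732: deductible already satisfied, so member's share is 25% × $7,732 = $1,933. That would push OOP to $5,533, over the $3,600 cap, so member pays $3,600 − $3,600 = $0. Plan pays $7,732 − $0 = $7,732.
Insurer total = bills − member's total = $20,792 − $3,600 = $17,192.

$17,192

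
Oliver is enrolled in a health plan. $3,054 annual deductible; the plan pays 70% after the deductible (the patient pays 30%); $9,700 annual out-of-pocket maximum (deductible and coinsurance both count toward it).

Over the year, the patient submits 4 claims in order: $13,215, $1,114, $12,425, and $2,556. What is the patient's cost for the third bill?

Claim 1 — $13,215: deductible takes $3,054, $10,161 remains; coinsurance $10,161 × 30% = $3,048.30. Patient owes $6,102.30 (running OOP $6,102.30).
Claim 2 — $1,114: deductible met; 30% of $1,114 = $334.20. Cost to patient: $334.20. OOP to date $6,436.50.
Claim 3 — $12,425: deductible met; 30% of $12,425 = $3,727.50. Adding that to $6,436.50 gives $10,164, past the $9,700 cap; patient pays only $9,700 − $6,436.50 = $3,263.50.

$3,263.50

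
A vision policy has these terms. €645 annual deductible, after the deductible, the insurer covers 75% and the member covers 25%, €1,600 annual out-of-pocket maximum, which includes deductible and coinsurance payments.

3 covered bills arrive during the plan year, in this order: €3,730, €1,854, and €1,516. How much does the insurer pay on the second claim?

€1,670.25

#1 (€3,730): deductible takes €645, €3,085 remains; coinsurance €3,085 × 25% = €771.25. Cost to member: €1,416.25. OOP to date €1,416.25. Insurer: €3,730 − €1,416.25 = €2,313.75.
#2 (€1,854): deductible met; 25% of €1,854 = €463.50. That would push OOP to €1,879.75, over the €1,600 cap, so member pays €1,600 − €1,416.25 = €183.75. Insurer: €1,854 − €183.75 = €1,670.25.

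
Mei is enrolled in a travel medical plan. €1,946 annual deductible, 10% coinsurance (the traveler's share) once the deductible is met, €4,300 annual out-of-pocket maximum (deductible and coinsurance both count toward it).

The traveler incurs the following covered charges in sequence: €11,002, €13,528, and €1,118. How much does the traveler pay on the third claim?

Claim 1 (€11,002): €1,946 to deductible, leaving €9,056; traveler's 10% is €905.60. Cost to traveler: €2,851.60. OOP to date €2,851.60.
Claim 2 (€13,528): 10% coinsurance on €13,528 = €1,352.80. Traveler pays €1,352.80; OOP now €4,204.40.
Claim 3 (€1,118): deductible met; 10% of €1,118 = €111.80. OOP would hit €4,316.20 > €4,300, so the cap limits the traveler to €4,300 − €4,204.40 = €95.60.

€95.60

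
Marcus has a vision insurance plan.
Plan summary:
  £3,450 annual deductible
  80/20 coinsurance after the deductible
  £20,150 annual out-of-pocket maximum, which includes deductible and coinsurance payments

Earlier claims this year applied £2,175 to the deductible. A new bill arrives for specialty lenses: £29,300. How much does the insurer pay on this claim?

£22,420

£2,175 of the £3,450 deductible is already met, leaving £1,275.
The remaining £28,025 (= £29,300 − £1,275) moves to coinsurance.
Coinsurance: £28,025 × 20% = £5,605.
So the member owes £1,275 + £5,605 = £6,880 before any cap.
Year-to-date out-of-pocket becomes £2,175 + £6,880 = £9,055, still under the £20,150 maximum, so no cap applies.
The plan picks up £29,300 − £6,880 = £22,420.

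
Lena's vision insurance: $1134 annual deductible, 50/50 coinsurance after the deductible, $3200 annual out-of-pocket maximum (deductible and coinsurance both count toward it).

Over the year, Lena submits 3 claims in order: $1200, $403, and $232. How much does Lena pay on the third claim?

Bill 1, $1200: $1134 finishes the deductible; $66 goes to coinsurance; coinsurance $66 × 50% = $33. Member pays $1167; OOP now $1167.
Bill 2, $403: deductible already satisfied, so member's share is 50% × $403 = $201.50. Member pays $201.50; OOP now $1368.50.
Bill 3, $232: deductible already satisfied, so member's share is 50% × $232 = $116. Member owes $116 (running OOP $1484.50).

$116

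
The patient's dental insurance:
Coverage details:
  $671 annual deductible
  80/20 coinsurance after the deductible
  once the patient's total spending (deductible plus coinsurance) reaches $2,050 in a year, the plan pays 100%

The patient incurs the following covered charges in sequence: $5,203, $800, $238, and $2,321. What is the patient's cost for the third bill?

$47.60

Claim 1 ($5,203): $671 finishes the deductible; $4,532 goes to coinsurance; patient's 20% is $906.40. Patient owes $1,577.40 (running OOP $1,577.40).
Claim 2 ($800): deductible already satisfied, so patient's share is 20% × $800 = $160. Patient owes $160 (running OOP $1,737.40).
Claim 3 ($238): 20% coinsurance on $238 = $47.60. Cost to patient: $47.60. OOP to date $1,785.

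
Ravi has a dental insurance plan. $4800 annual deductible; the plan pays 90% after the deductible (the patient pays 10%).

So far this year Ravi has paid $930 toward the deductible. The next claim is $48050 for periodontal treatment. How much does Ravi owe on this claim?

$8288

$930 of the $4800 deductible is already met, leaving $3870.
The remaining $44180 (= $48050 − $3870) moves to coinsurance.
Coinsurance: $44180 × 10% = $4418.
Patient responsibility: $3870 + $4418 = $8288.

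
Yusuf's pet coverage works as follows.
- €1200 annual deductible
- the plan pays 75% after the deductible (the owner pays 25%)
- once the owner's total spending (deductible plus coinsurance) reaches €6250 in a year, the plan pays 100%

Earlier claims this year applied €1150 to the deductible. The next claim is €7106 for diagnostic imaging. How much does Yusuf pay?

€1814

Remaining deductible: €1200 − €1150 = €50.
That leaves €7106 − €50 = €7056 for coinsurance.
Coinsurance: €7056 × 25% = €1764.
Owner responsibility before any cap: €50 + €1764 = €1814.
Total out-of-pocket so far would be €1150 + €1814 = €2964, below the €6250 cap — no reduction.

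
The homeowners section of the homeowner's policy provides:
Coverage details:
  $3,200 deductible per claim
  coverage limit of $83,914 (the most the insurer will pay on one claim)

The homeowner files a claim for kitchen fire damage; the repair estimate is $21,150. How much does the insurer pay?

$17,950

Subtract the deductible: $21,150 − $3,200 = $17,950.
$17,950 is within the $83,914 limit, so the insurer pays $17,950.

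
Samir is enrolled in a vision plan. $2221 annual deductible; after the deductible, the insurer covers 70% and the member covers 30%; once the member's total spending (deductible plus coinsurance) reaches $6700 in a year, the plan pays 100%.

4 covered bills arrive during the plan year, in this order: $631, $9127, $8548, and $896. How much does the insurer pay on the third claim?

Bill 1, $631: entire amount goes to the deductible. Member pays $631; OOP now $631. Insurer: $631 − $631 = $0.
Bill 2, $9127: deductible takes $1590, $7537 remains; coinsurance $7537 × 30% = $2261.10. Member owes $3851.10 (running OOP $4482.10). Insurer: $9127 − $3851.10 = $5275.90.
Bill 3, $8548: 30% coinsurance on $8548 = $2564.40. That would push OOP to $7046.50, over the $6700 cap, so member pays $6700 − $4482.10 = $2217.90. Insurer: $8548 − $2217.90 = $6330.10.

$6330.10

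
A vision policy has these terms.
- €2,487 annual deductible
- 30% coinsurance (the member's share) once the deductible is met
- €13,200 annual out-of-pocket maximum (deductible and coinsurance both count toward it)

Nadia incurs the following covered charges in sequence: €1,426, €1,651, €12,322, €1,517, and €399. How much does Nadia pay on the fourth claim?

Bill 1, €1,426: all of it applies to the deductible. Member pays €1,426; OOP now €1,426.
Bill 2, €1,651: €1,061 to deductible, leaving €590; 30% of €590 = €177. Member pays €1,238; OOP now €2,664.
Bill 3, €12,322: deductible met; 30% of €12,322 = €3,696.60. Member owes €3,696.60 (running OOP €6,360.60).
Bill 4, €1,517: deductible already satisfied, so member's share is 30% × €1,517 = €455.10. Cost to member: €455.10. OOP to date €6,815.70.

€455.10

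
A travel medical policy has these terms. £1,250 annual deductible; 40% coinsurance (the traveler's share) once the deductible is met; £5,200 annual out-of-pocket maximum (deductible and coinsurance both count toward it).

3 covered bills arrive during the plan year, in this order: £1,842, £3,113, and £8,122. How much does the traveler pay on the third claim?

Claim 1 (£1,842): deductible takes £1,250, £592 remains; 40% of £592 = £236.80. Traveler pays £1,486.80; OOP now £1,486.80.
Claim 2 (£3,113): deductible met; 40% of £3,113 = £1,245.20. Traveler owes £1,245.20 (running OOP £2,732).
Claim 3 (£8,122): deductible met; 40% of £8,122 = £3,248.80. OOP would hit £5,980.80 > £5,200, so the cap limits the traveler to £5,200 − £2,732 = £2,468.

£2,468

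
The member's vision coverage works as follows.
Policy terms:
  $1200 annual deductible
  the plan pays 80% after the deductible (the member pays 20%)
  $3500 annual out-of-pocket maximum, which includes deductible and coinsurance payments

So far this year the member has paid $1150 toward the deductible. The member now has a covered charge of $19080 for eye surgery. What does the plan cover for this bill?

Deductible still to meet: $1200 − $1150 = $50.
After the $50 deductible portion, $19080 − $50 = $19030 is subject to coinsurance.
20% of $19030 = $3806 falls to the member.
So the member owes $50 + $3806 = $3856 before any cap.
Year-to-date out-of-pocket would reach $1150 + $3856 = $5006, above the $3500 maximum, so the member pays only $3500 − $1150 = $2350.
The insurer covers the remainder: $19080 − $2350 = $16730.

$16730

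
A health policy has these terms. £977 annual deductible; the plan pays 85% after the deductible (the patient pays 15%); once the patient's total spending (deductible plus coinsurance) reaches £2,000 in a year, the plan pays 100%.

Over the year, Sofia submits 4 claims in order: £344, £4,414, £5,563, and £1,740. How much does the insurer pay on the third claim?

Claim 1 (£344): fully absorbed by the deductible. Cost to patient: £344. OOP to date £344. Plan pays £344 − £344 = £0.
Claim 2 (£4,414): £633 finishes the deductible; £3,781 goes to coinsurance; 15% of £3,781 = £567.15. Cost to patient: £1,200.15. OOP to date £1,544.15. Insurer: £4,414 − £1,200.15 = £3,213.85.
Claim 3 (£5,563): deductible already satisfied, so patient's share is 15% × £5,563 = £834.45. That would push OOP to £2,378.60, over the £2,000 cap, so patient pays £2,000 − £1,544.15 = £455.85. Plan pays £5,563 − £455.85 = £5,107.15.

£5,107.15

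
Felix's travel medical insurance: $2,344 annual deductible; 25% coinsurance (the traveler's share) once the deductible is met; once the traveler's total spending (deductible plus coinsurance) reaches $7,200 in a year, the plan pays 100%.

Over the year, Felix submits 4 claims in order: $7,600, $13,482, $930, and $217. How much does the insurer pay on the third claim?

$758.50

Bill 1, $7,600: $2,344 finishes the deductible; $5,256 goes to coinsurance; 25% of $5,256 = $1,314. Traveler pays $3,658; OOP now $3,658. Insurer: $7,600 − $3,658 = $3,942.
Bill 2, $13,482: deductible already satisfied, so traveler's share is 25% × $13,482 = $3,370.50. Traveler owes $3,370.50 (running OOP $7,028.50). Plan pays $13,482 − $3,370.50 = $10,111.50.
Bill 3, $930: deductible already satisfied, so traveler's share is 25% × $930 = $232.50. Adding that to $7,028.50 gives $7,261, past the $7,200 cap; traveler pays only $7,200 − $7,028.50 = $171.50. Plan pays $930 − $171.50 = $758.50.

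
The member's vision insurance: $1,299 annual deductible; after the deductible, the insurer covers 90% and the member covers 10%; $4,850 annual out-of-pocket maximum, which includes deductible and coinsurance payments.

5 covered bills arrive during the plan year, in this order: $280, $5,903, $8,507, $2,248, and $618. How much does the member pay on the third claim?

$850.70

Claim 1 ($280): fully absorbed by the deductible. Member owes $280 (running OOP $280).
Claim 2 ($5,903): $1,019 to deductible, leaving $4,884; 10% of $4,884 = $488.40. Cost to member: $1,507.40. OOP to date $1,787.40.
Claim 3 ($8,507): deductible already satisfied, so member's share is 10% × $8,507 = $850.70. Member owes $850.70 (running OOP $2,638.10).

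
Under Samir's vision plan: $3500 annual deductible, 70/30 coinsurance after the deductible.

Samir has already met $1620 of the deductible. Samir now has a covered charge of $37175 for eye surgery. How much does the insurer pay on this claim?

Deductible still to meet: $3500 − $1620 = $1880.
The remaining $35295 (= $37175 − $1880) moves to coinsurance.
Member's 30% share of $35295 is $10588.50.
That puts the member's cost at $1880 + $10588.50 = $12468.50.
Insurer pays the balance: $37175 − $12468.50 = $24706.50.

$24706.50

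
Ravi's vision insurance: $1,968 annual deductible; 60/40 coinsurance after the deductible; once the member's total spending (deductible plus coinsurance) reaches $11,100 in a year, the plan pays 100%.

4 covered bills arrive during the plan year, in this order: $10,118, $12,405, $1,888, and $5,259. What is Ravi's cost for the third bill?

$755.20

Bill 1, $10,118: $1,968 finishes the deductible; $8,150 goes to coinsurance; coinsurance $8,150 × 40% = $3,260. Cost to member: $5,228. OOP to date $5,228.
Bill 2, $12,405: 40% coinsurance on $12,405 = $4,962. Cost to member: $4,962. OOP to date $10,190.
Bill 3, $1,888: deductible met; 40% of $1,888 = $755.20. Cost to member: $755.20. OOP to date $10,945.20.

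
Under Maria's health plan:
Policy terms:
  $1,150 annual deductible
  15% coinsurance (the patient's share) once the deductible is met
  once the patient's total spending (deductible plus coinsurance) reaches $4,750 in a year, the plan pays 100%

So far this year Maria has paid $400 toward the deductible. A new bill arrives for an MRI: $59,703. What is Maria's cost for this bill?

$4,350

Deductible still to meet: $1,150 − $400 = $750.
After the $750 deductible portion, $59,703 − $750 = $58,953 is subject to coinsurance.
Patient's 15% share of $58,953 is $8,842.95.
Patient responsibility before any cap: $750 + $8,842.95 = $9,592.95.
That would bring total out-of-pocket to $9,992.95, past the $4,750 cap. The patient is capped at $4,750 − $400 = $4,350 on this claim.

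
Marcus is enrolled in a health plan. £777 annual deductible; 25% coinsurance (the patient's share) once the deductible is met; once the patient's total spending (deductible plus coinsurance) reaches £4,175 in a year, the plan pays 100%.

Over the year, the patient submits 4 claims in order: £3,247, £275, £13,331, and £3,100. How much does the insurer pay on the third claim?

#1 (£3,247): deductible takes £777, £2,470 remains; coinsurance £2,470 × 25% = £617.50. Patient pays £1,394.50; OOP now £1,394.50. Plan pays £3,247 − £1,394.50 = £1,852.50.
#2 (£275): deductible already satisfied, so patient's share is 25% × £275 = £68.75. Patient pays £68.75; OOP now £1,463.25. Plan pays £275 − £68.75 = £206.25.
#3 (£13,331): deductible already satisfied, so patient's share is 25% × £13,331 = £3,332.75. That would push OOP to £4,796, over the £4,175 cap, so patient pays £4,175 − £1,463.25 = £2,711.75. Plan pays £13,331 − £2,711.75 = £10,619.25.

£10,619.25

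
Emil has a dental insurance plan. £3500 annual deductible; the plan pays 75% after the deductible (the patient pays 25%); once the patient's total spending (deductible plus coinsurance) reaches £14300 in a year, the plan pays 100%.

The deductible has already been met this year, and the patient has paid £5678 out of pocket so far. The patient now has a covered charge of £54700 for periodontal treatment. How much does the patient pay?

The deductible is already satisfied, so the full bill goes to coinsurance.
Coinsurance: £54700 × 25% = £13675.
Adding £13675 to the £5678 already spent would give £19353, which exceeds the £14300 cap; the patient pays just £14300 − £5678 = £8622.

£8622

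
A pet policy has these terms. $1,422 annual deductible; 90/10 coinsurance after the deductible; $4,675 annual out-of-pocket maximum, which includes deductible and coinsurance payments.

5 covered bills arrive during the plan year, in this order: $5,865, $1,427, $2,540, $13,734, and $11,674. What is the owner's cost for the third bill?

#1 ($5,865): $1,422 to deductible, leaving $4,443; coinsurance $4,443 × 10% = $444.30. Owner owes $1,866.30 (running OOP $1,866.30).
#2 ($1,427): 10% coinsurance on $1,427 = $142.70. Cost to owner: $142.70. OOP to date $2,009.
#3 ($2,540): deductible met; 10% of $2,540 = $254. Owner pays $254; OOP now $2,263.

$254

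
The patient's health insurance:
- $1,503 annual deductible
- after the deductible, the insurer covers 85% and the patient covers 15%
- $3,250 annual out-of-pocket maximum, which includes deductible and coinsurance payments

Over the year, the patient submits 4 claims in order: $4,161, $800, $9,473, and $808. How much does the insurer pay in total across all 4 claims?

Claim 1 ($4,161): $1,503 to deductible, leaving $2,658; coinsurance $2,658 × 15% = $398.70. Patient owes $1,901.70 (running OOP $1,901.70). Plan pays $4,161 − $1,901.70 = $2,259.30.
Claim 2 ($800): deductible met; 15% of $800 = $120. Patient pays $120; OOP now $2,021.70. Insurer: $800 − $120 = $680.
Claim 3 ($9,473): deductible already satisfied, so patient's share is 15% × $9,473 = $1,420.95. That would push OOP to $3,442.65, over the $3,250 cap, so patient pays $3,250 − $2,021.70 = $1,228.30. Insurer: $9,473 − $1,228.30 = $8,244.70.
Claim 4 ($808): 15% coinsurance on $808 = $121.20. OOP would hit $3,371.20 > $3,250, so the cap limits the patient to $3,250 − $3,250 = $0. Insurer: $808 − $0 = $808.
Insurer total = bills − patient's total = $15,242 − $3,250 = $11,992.

$11,992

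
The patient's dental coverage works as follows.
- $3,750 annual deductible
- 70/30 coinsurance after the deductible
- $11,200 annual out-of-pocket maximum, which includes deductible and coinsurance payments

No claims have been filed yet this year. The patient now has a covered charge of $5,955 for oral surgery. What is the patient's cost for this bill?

Nothing has been paid toward the $3,750 deductible, so the first $3,750 of this charge is applied there.
The remaining $2,205 (= $5,955 − $3,750) moves to coinsurance.
30% of $2,205 = $661.50 falls to the patient.
So the patient owes $3,750 + $661.50 = $4,411.50 before any cap.
Total out-of-pocket so far would be $0 + $4,411.50 = $4,411.50, below the $11,200 cap — no reduction.

$4,411.50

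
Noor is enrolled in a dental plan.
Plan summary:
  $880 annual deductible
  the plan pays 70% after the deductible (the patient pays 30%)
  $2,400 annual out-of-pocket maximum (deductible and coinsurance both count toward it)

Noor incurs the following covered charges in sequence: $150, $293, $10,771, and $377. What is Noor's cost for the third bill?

#1 ($150): fully absorbed by the deductible. Patient owes $150 (running OOP $150).
#2 ($293): entire amount goes to the deductible. Cost to patient: $293. OOP to date $443.
#3 ($10,771): $437 finishes the deductible; $10,334 goes to coinsurance; patient's 30% is $3,100.20. Claim cost before the cap: $437 + $3,100.20 = $3,537.20. Adding that to $443 gives $3,980.20, past the $2,400 cap; patient pays only $2,400 − $443 = $1,957.

$1,957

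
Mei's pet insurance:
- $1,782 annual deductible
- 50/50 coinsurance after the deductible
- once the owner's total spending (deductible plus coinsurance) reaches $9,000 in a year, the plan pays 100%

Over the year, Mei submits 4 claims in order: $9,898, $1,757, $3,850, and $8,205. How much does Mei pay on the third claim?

$1,925

Claim 1 ($9,898): deductible takes $1,782, $8,116 remains; coinsurance $8,116 × 50% = $4,058. Owner pays $5,840; OOP now $5,840.
Claim 2 ($1,757): deductible met; 50% of $1,757 = $878.50. Cost to owner: $878.50. OOP to date $6,718.50.
Claim 3 ($3,850): deductible met; 50% of $3,850 = $1,925. Cost to owner: $1,925. OOP to date $8,643.50.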